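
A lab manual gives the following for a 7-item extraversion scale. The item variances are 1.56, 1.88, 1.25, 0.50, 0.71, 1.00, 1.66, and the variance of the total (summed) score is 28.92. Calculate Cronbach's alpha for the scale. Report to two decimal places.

α = 0.82

Σσᵢ² = 1.56 + 1.88 + 1.25 + 0.50 + 0.71 + 1.00 + 1.66 = 8.56
α = (k/(k−1))·(1 − Σσᵢ²/Var(T)) = (7/6)·(1 − 8.56/28.92) = 0.82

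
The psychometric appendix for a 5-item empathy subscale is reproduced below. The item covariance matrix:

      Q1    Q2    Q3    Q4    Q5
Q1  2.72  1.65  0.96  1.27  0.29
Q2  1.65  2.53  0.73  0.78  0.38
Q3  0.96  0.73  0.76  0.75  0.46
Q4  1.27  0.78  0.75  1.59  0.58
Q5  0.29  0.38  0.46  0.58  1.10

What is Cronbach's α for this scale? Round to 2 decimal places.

ΣVar(i) = 2.72 + 2.53 + 0.76 + 1.59 + 1.10 = 8.70
Σ_{i<j} σ_ij = 7.85
σ²_total = 8.70 + 2 × 7.85 = 24.40
α = (k/(k−1))·(1 − ΣVar(i)/σ²_total) = (5/4)·(1 − 8.70/24.40) = 0.80

Cronbach's α = 0.80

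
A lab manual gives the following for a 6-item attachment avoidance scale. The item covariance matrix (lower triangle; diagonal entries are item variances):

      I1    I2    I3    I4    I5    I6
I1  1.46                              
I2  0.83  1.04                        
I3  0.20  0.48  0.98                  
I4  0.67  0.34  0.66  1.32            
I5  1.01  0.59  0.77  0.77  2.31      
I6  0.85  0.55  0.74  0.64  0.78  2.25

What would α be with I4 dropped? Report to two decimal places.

Remaining items: I1, I2, I3, I5, I6 (k = 5).
Σσ²ᵢ = 1.46 + 1.04 + 0.98 + 2.31 + 2.25 = 8.04
Var(T) = 8.04 + 2 × 6.80 = 21.64
α (item deleted) = (5/4)·(1 − 8.04/21.64) = 0.79

α = 0.79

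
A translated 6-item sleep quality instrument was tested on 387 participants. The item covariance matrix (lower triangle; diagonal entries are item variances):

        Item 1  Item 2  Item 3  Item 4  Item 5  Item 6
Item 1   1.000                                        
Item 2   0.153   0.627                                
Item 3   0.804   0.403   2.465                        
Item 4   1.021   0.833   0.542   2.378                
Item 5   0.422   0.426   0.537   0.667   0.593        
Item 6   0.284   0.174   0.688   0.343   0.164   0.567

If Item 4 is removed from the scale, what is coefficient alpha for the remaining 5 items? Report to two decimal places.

Remaining items: Item 1, Item 2, Item 3, Item 5, Item 6 (k = 5).
ΣVar(i) = 1.000 + 0.627 + 2.465 + 0.593 + 0.567 = 5.252
Var(T) = 5.252 + 2 × 4.055 = 13.362
α (item deleted) = (5/4)·(1 − 5.252/13.362) = 0.76

coefficient alpha = 0.76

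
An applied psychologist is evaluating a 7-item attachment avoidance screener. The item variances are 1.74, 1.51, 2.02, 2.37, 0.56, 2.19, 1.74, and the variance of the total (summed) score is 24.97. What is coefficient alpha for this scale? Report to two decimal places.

ΣVar(i) = 1.74 + 1.51 + 2.02 + 2.37 + 0.56 + 2.19 + 1.74 = 12.13
α = (k/(k−1))·(1 − ΣVar(i)/total variance) = (7/6)·(1 − 12.13/24.97) = 0.60

α = 0.60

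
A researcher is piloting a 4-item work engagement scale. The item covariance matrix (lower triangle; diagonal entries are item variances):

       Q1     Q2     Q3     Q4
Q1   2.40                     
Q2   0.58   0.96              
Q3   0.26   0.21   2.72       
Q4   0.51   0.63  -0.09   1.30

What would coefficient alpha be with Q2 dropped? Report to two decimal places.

coefficient alpha = 0.26

Remaining items: Q1, Q3, Q4 (k = 3).
ΣVar(i) = 2.40 + 2.72 + 1.30 = 6.42
σ²_total = 6.42 + 2 × 0.68 = 7.78
α (item deleted) = (3/2)·(1 − 6.42/7.78) = 0.26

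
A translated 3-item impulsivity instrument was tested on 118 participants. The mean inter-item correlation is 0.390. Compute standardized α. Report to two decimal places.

Standardized α = k·r̄ / (1 + (k−1)·r̄) = 3 × 0.390 / (1 + 2 × 0.390)
  = 1.1700 / 1.7800 = 0.66

standardized α = 0.66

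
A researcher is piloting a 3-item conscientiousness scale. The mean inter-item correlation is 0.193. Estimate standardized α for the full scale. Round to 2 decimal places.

α = 0.42

Standardized α = k·r̄ / (1 + (k−1)·r̄) = 3 × 0.193 / (1 + 2 × 0.193)
  = 0.5790 / 1.3860 = 0.42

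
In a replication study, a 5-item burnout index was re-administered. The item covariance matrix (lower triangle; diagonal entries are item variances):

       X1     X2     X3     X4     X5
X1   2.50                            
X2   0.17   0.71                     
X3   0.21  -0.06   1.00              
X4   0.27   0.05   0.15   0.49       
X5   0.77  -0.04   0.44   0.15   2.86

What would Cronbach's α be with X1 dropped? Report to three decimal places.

α = 0.286

Remaining items: X2, X3, X4, X5 (k = 4).
Σσ²ᵢ = 0.71 + 1.00 + 0.49 + 2.86 = 5.06
Var(T) = 5.06 + 2 × 0.69 = 6.44
α (item deleted) = (4/3)·(1 − 5.06/6.44) = 0.286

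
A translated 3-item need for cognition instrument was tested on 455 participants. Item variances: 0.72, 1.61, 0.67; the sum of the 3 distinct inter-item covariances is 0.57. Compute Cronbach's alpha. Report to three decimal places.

α = 0.413

Σσᵢ² = 0.72 + 1.61 + 0.67 = 3.00
Sum of distinct covariances = 0.57
total variance = Σσᵢ² + 2·Σcov = 3.00 + 2 × 0.57 = 4.14
α = (3/2)·(1 − 3.00/4.14) = 0.413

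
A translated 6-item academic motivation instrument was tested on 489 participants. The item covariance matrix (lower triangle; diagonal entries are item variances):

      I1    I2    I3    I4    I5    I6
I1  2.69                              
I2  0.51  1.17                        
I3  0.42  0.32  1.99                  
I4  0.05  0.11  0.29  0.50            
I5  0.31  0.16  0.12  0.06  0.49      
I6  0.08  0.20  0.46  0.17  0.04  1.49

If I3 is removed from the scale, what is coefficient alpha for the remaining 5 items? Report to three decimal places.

Remaining items: I1, I2, I4, I5, I6 (k = 5).
sum of item variances = 2.69 + 1.17 + 0.50 + 0.49 + 1.49 = 6.34
Var(T) = 6.34 + 2 × 1.69 = 9.72
α (item deleted) = (5/4)·(1 − 6.34/9.72) = 0.435

coefficient alpha = 0.435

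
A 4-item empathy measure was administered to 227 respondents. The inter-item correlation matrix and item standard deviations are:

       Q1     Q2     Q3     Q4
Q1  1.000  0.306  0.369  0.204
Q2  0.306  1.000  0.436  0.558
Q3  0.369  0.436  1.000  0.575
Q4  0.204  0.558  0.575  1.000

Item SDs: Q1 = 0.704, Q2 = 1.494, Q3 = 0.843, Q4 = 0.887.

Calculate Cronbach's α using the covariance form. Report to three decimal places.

α = 0.707

Σσ²ᵢ = 0.704² + 1.494² + 0.843² + 0.887² = 4.2251
Covariances σ_ij = r_ij · s_i · s_j:
  σ(Q1,Q2) = 0.306 × 0.704 × 1.494 = 0.3218
  σ(Q1,Q3) = 0.369 × 0.704 × 0.843 = 0.2190
  σ(Q1,Q4) = 0.204 × 0.704 × 0.887 = 0.1274
  σ(Q2,Q3) = 0.436 × 1.494 × 0.843 = 0.5491
  σ(Q2,Q4) = 0.558 × 1.494 × 0.887 = 0.7394
  σ(Q3,Q4) = 0.575 × 0.843 × 0.887 = 0.4300
σ²_T = Σσ²ᵢ + 2·Σσ_ij = 4.2251 + 2 × 2.3867 = 8.9985
α = (4/3)·(1 − 4.2251/8.9985) = 0.707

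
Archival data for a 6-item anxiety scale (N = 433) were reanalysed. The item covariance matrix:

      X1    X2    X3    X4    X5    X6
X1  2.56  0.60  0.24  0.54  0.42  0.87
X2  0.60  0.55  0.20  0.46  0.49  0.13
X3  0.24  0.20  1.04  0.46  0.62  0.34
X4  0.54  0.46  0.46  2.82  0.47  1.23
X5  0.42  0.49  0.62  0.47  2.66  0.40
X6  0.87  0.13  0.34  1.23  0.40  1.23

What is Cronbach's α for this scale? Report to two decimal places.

Cronbach's α = 0.69

Σσᵢ² = 2.56 + 0.55 + 1.04 + 2.82 + 2.66 + 1.23 = 10.86
Sum of the distinct covariances = 7.47
total variance = 10.86 + 2 × 7.47 = 25.80
α = (k/(k−1))·(1 − Σσᵢ²/total variance) = (6/5)·(1 − 10.86/25.80) = 0.69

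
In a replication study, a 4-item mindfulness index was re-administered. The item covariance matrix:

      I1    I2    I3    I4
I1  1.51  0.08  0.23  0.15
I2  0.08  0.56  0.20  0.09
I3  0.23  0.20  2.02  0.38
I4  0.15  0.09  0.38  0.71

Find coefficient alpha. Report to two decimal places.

coefficient alpha = 0.43

ΣVar(i) = 1.51 + 0.56 + 2.02 + 0.71 = 4.80
Sum of the distinct covariances = 1.13
Var(T) = 4.80 + 2 × 1.13 = 7.06
α = (k/(k−1))·(1 − ΣVar(i)/Var(T)) = (4/3)·(1 − 4.80/7.06) = 0.43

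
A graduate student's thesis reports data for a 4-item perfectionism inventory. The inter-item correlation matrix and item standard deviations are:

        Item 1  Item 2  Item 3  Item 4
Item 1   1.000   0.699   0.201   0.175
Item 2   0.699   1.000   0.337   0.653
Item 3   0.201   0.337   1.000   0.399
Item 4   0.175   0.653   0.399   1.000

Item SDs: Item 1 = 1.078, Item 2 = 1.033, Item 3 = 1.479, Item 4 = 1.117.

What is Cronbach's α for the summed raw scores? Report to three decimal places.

Cronbach's α = 0.711

Σσ²ᵢ = 1.078² + 1.033² + 1.479² + 1.117² = 5.6643
Covariances σ_ij = r_ij · s_i · s_j:
  σ(Item 1,Item 2) = 0.699 × 1.078 × 1.033 = 0.7784
  σ(Item 1,Item 3) = 0.201 × 1.078 × 1.479 = 0.3205
  σ(Item 1,Item 4) = 0.175 × 1.078 × 1.117 = 0.2107
  σ(Item 2,Item 3) = 0.337 × 1.033 × 1.479 = 0.5149
  σ(Item 2,Item 4) = 0.653 × 1.033 × 1.117 = 0.7535
  σ(Item 3,Item 4) = 0.399 × 1.479 × 1.117 = 0.6592
σ²_T = Σσ²ᵢ + 2·Σσ_ij = 5.6643 + 2 × 3.2372 = 12.1387
α = (4/3)·(1 − 5.6643/12.1387) = 0.711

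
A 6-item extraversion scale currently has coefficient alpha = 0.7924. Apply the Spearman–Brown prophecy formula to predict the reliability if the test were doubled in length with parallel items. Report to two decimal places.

Length factor m = 2
α' = m·α / (1 + (m−1)·α)
   = 2 × 0.7924 / (1 + (2 − 1) × 0.7924)
   = 1.5848 / 1.7924 = 0.88

predicted reliability = 0.88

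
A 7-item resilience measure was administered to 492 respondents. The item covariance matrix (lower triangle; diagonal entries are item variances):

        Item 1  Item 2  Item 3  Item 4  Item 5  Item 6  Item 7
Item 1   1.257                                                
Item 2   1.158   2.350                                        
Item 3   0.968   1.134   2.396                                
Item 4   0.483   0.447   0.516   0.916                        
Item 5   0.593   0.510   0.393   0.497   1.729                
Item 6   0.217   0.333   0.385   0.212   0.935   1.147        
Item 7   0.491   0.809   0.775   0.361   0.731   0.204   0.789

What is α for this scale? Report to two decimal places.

α = 0.81

Σσᵢ² = 1.257 + 2.350 + 2.396 + 0.916 + 1.729 + 1.147 + 0.789 = 10.584
Sum of off-diagonal covariances = 12.152
Var(T) = 10.584 + 2 × 12.152 = 34.888
α = (k/(k−1))·(1 − Σσᵢ²/Var(T)) = (7/6)·(1 − 10.584/34.888) = 0.81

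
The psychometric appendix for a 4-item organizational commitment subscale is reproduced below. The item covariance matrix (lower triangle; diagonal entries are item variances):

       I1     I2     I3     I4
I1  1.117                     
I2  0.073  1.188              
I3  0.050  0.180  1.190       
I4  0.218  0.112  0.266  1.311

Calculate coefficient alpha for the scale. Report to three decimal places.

α = 0.363

ΣVar(i) = 1.117 + 1.188 + 1.190 + 1.311 = 4.806
Sum of the distinct covariances = 0.899
σ²_T = 4.806 + 2 × 0.899 = 6.604
α = (k/(k−1))·(1 − ΣVar(i)/σ²_T) = (4/3)·(1 − 4.806/6.604) = 0.363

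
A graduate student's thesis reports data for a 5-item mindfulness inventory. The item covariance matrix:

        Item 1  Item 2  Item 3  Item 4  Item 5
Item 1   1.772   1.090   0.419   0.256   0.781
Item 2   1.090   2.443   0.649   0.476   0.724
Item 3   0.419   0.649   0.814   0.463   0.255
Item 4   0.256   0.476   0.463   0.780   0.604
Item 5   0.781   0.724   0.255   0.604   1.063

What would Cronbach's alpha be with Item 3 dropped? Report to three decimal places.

Cronbach's alpha = 0.753

Remaining items: Item 1, Item 2, Item 4, Item 5 (k = 4).
Σσᵢ² = 1.772 + 2.443 + 0.780 + 1.063 = 6.058
Var(T) = 6.058 + 2 × 3.931 = 13.920
α (item deleted) = (4/3)·(1 − 6.058/13.920) = 0.753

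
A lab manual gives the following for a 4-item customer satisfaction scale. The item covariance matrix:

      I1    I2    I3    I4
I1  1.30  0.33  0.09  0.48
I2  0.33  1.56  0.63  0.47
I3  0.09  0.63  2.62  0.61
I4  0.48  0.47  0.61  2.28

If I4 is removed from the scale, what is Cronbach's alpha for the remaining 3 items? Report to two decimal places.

Cronbach's alpha = 0.42

Remaining items: I1, I2, I3 (k = 3).
Σσ²ᵢ = 1.30 + 1.56 + 2.62 = 5.48
σ²_total = 5.48 + 2 × 1.05 = 7.58
α (item deleted) = (3/2)·(1 − 5.48/7.58) = 0.42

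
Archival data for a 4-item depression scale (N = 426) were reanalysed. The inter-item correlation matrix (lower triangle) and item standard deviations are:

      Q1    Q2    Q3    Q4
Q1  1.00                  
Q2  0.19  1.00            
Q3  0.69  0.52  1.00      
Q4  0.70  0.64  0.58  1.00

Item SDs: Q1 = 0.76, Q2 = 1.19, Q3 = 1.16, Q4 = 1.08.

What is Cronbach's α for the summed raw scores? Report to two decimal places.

Σσ²ᵢ = 0.76² + 1.19² + 1.16² + 1.08² = 4.5057
Covariances σ_ij = r_ij · s_i · s_j:
  σ(Q1,Q2) = 0.19 × 0.76 × 1.19 = 0.1718
  σ(Q1,Q3) = 0.69 × 0.76 × 1.16 = 0.6083
  σ(Q1,Q4) = 0.70 × 0.76 × 1.08 = 0.5746
  σ(Q2,Q3) = 0.52 × 1.19 × 1.16 = 0.7178
  σ(Q2,Q4) = 0.64 × 1.19 × 1.08 = 0.8225
  σ(Q3,Q4) = 0.58 × 1.16 × 1.08 = 0.7266
σ²_T = Σσ²ᵢ + 2·Σσ_ij = 4.5057 + 2 × 3.6216 = 11.7489
α = (4/3)·(1 − 4.5057/11.7489) = 0.82

Cronbach's α = 0.82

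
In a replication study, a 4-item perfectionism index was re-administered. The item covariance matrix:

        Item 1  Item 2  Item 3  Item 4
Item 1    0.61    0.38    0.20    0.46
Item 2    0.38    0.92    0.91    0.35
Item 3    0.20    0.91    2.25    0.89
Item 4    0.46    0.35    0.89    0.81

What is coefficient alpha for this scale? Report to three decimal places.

sum of item variances = 0.61 + 0.92 + 2.25 + 0.81 = 4.59
Sum of the distinct covariances = 3.19
σ²_total = 4.59 + 2 × 3.19 = 10.97
α = (k/(k−1))·(1 − sum of item variances/σ²_total) = (4/3)·(1 − 4.59/10.97) = 0.775

α = 0.775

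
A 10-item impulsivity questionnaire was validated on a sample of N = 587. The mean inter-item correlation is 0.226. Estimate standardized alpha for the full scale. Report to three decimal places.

Standardized α = k·r̄ / (1 + (k−1)·r̄) = 10 × 0.226 / (1 + 9 × 0.226)
  = 2.2600 / 3.0340 = 0.745

α = 0.745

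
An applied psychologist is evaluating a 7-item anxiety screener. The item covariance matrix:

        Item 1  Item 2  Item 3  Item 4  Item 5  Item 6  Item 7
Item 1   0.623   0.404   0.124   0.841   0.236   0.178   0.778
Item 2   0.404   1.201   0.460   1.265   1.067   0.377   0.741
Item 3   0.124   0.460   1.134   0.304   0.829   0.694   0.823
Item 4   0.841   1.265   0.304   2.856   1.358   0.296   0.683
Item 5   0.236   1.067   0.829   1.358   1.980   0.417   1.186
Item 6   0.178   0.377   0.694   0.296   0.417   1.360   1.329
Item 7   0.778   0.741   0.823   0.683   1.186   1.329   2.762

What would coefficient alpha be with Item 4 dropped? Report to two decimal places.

coefficient alpha = 0.82

Remaining items: Item 1, Item 2, Item 3, Item 5, Item 6, Item 7 (k = 6).
ΣVar(i) = 0.623 + 1.201 + 1.134 + 1.980 + 1.360 + 2.762 = 9.060
σ²_T = 9.060 + 2 × 9.643 = 28.346
α (item deleted) = (6/5)·(1 − 9.060/28.346) = 0.82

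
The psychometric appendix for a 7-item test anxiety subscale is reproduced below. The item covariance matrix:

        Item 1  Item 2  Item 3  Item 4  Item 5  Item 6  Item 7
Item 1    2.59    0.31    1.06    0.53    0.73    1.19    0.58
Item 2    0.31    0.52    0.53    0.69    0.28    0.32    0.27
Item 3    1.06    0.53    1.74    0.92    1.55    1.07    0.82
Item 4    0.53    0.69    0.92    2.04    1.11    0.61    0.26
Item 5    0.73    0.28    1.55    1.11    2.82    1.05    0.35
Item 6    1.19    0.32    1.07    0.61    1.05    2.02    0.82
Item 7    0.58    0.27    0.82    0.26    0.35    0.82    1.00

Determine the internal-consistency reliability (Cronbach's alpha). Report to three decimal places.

Cronbach's alpha = 0.820

Σσᵢ² = 2.59 + 0.52 + 1.74 + 2.04 + 2.82 + 2.02 + 1.00 = 12.73
Sum of off-diagonal covariances = 15.05
total variance = 12.73 + 2 × 15.05 = 42.83
α = (k/(k−1))·(1 − Σσᵢ²/total variance) = (7/6)·(1 − 12.73/42.83) = 0.820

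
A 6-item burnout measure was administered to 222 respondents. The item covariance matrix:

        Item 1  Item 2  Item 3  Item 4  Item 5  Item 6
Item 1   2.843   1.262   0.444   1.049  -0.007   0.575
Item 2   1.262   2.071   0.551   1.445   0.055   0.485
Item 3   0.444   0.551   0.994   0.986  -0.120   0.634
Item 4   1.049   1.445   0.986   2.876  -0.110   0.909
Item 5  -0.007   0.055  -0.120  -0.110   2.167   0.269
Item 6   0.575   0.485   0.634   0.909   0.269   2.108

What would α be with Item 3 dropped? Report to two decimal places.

α = 0.62

Remaining items: Item 1, Item 2, Item 4, Item 5, Item 6 (k = 5).
Σσ²ᵢ = 2.843 + 2.071 + 2.876 + 2.167 + 2.108 = 12.065
σ²_total = 12.065 + 2 × 5.932 = 23.929
α (item deleted) = (5/4)·(1 − 12.065/23.929) = 0.62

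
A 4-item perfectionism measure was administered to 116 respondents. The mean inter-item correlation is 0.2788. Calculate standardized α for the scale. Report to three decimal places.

α = 0.607

Standardized α = k·r̄ / (1 + (k−1)·r̄) = 4 × 0.2788 / (1 + 3 × 0.2788)
  = 1.1152 / 1.8364 = 0.607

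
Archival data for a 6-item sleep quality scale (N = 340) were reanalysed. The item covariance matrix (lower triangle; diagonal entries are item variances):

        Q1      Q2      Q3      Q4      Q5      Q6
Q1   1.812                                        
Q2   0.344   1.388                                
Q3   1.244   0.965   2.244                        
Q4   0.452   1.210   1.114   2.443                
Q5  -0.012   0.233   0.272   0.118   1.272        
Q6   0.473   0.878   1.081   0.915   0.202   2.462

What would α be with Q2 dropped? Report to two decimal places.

α = 0.67

Remaining items: Q1, Q3, Q4, Q5, Q6 (k = 5).
Σσᵢ² = 1.812 + 2.244 + 2.443 + 1.272 + 2.462 = 10.233
total variance = 10.233 + 2 × 5.859 = 21.951
α (item deleted) = (5/4)·(1 − 10.233/21.951) = 0.67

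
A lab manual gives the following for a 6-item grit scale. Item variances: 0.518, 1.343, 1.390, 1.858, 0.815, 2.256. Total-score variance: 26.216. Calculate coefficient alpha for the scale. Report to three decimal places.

ΣVar(i) = 0.518 + 1.343 + 1.390 + 1.858 + 0.815 + 2.256 = 8.180
α = (k/(k−1))·(1 − ΣVar(i)/total variance) = (6/5)·(1 − 8.180/26.216) = 0.826

coefficient alpha = 0.826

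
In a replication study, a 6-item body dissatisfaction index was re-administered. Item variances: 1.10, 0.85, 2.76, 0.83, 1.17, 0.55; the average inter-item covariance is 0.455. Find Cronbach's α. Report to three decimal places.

Cronbach's α = 0.783

Σσᵢ² = 1.10 + 0.85 + 2.76 + 0.83 + 1.17 + 0.55 = 7.26
Sum of the 15 distinct covariances = 15 × 0.455 = 6.825
σ²_total = Σσᵢ² + 2·Σcov = 7.26 + 2 × 6.825 = 20.910
α = (6/5)·(1 − 7.26/20.910) = 0.783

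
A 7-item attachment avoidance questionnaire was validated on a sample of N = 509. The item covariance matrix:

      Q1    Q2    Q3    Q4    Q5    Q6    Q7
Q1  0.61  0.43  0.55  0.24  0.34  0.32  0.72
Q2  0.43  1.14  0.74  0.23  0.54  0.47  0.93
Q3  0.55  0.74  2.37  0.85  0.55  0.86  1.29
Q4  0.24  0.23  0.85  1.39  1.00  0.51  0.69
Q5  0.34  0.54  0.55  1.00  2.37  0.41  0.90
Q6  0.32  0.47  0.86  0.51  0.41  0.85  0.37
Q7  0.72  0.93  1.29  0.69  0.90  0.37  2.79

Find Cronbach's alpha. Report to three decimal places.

Cronbach's alpha = 0.807

Σσᵢ² = 0.61 + 1.14 + 2.37 + 1.39 + 2.37 + 0.85 + 2.79 = 11.52
Sum of the distinct covariances = 12.94
σ²_total = 11.52 + 2 × 12.94 = 37.40
α = (k/(k−1))·(1 − Σσᵢ²/σ²_total) = (7/6)·(1 − 11.52/37.40) = 0.807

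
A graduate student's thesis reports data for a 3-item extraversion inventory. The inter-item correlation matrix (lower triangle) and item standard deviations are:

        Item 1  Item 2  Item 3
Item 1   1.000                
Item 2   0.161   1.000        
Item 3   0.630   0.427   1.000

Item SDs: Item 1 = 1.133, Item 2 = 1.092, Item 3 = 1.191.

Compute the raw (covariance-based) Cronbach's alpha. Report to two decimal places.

Σσ²ᵢ = 1.133² + 1.092² + 1.191² = 3.8946
Covariances σ_ij = r_ij · s_i · s_j:
  σ(Item 1,Item 2) = 0.161 × 1.133 × 1.092 = 0.1992
  σ(Item 1,Item 3) = 0.630 × 1.133 × 1.191 = 0.8501
  σ(Item 2,Item 3) = 0.427 × 1.092 × 1.191 = 0.5553
σ²_T = Σσ²ᵢ + 2·Σσ_ij = 3.8946 + 2 × 1.6046 = 7.1038
α = (3/2)·(1 − 3.8946/7.1038) = 0.68

α = 0.68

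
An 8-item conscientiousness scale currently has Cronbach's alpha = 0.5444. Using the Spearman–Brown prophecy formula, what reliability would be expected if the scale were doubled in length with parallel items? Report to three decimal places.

predicted reliability = 0.705

Length factor m = 2
α' = m·α / (1 + (m−1)·α)
   = 2 × 0.5444 / (1 + (2 − 1) × 0.5444)
   = 1.0888 / 1.5444 = 0.705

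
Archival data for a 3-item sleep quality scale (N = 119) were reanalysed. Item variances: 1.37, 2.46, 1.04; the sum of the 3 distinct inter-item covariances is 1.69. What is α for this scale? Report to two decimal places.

α = 0.61

Σσ²ᵢ = 1.37 + 2.46 + 1.04 = 4.87
Sum of distinct covariances = 1.69
σ²_T = Σσ²ᵢ + 2·Σcov = 4.87 + 2 × 1.69 = 8.25
α = (3/2)·(1 − 4.87/8.25) = 0.61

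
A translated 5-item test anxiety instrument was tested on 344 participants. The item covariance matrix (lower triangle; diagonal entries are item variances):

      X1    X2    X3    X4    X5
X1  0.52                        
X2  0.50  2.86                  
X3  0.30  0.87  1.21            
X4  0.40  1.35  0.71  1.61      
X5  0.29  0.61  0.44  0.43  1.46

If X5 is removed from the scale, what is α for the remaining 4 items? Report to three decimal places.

Remaining items: X1, X2, X3, X4 (k = 4).
sum of item variances = 0.52 + 2.86 + 1.21 + 1.61 = 6.20
Var(T) = 6.20 + 2 × 4.13 = 14.46
α (item deleted) = (4/3)·(1 − 6.20/14.46) = 0.762

α = 0.762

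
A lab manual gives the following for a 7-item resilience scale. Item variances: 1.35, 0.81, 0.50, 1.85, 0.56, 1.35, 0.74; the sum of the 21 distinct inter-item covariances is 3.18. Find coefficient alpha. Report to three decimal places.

Σσᵢ² = 1.35 + 0.81 + 0.50 + 1.85 + 0.56 + 1.35 + 0.74 = 7.16
Sum of distinct covariances = 3.18
Var(T) = Σσᵢ² + 2·Σcov = 7.16 + 2 × 3.18 = 13.52
α = (7/6)·(1 − 7.16/13.52) = 0.549

α = 0.549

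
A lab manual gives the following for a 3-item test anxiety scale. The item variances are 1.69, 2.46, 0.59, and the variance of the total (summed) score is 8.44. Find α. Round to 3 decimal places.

sum of item variances = 1.69 + 2.46 + 0.59 = 4.74
α = (k/(k−1))·(1 − sum of item variances/Var(T)) = (3/2)·(1 − 4.74/8.44) = 0.658

α = 0.658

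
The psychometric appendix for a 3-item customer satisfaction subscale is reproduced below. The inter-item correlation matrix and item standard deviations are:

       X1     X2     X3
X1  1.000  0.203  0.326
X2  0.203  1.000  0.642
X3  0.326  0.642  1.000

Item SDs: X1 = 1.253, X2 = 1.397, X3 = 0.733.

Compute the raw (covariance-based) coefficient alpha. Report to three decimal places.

Σσ²ᵢ = 1.253² + 1.397² + 0.733² = 4.0589
Covariances σ_ij = r_ij · s_i · s_j:
  σ(X1,X2) = 0.203 × 1.253 × 1.397 = 0.3553
  σ(X1,X3) = 0.326 × 1.253 × 0.733 = 0.2994
  σ(X2,X3) = 0.642 × 1.397 × 0.733 = 0.6574
σ²_T = Σσ²ᵢ + 2·Σσ_ij = 4.0589 + 2 × 1.3121 = 6.6831
α = (3/2)·(1 − 4.0589/6.6831) = 0.589

coefficient alpha = 0.589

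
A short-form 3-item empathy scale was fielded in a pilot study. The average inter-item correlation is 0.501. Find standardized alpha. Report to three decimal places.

Standardized α = k·r̄ / (1 + (k−1)·r̄) = 3 × 0.501 / (1 + 2 × 0.501)
  = 1.5030 / 2.0020 = 0.751

standardized alpha = 0.751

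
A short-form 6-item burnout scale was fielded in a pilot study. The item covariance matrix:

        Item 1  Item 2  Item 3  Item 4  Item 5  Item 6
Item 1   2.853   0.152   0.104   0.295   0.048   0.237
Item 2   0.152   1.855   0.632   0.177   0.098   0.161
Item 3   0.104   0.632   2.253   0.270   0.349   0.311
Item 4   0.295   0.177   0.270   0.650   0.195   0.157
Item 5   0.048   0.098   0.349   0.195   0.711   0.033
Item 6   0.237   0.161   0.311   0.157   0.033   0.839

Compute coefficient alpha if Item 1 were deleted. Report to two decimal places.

α = 0.54

Remaining items: Item 2, Item 3, Item 4, Item 5, Item 6 (k = 5).
Σσ²ᵢ = 1.855 + 2.253 + 0.650 + 0.711 + 0.839 = 6.308
σ²_total = 6.308 + 2 × 2.383 = 11.074
α (item deleted) = (5/4)·(1 − 6.308/11.074) = 0.54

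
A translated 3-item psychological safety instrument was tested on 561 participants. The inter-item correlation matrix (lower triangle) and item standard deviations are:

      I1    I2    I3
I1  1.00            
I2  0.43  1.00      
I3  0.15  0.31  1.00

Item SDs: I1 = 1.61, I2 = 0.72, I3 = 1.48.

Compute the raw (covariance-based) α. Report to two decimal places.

α = 0.46

Σσ²ᵢ = 1.61² + 0.72² + 1.48² = 5.3009
Covariances σ_ij = r_ij · s_i · s_j:
  σ(I1,I2) = 0.43 × 1.61 × 0.72 = 0.4985
  σ(I1,I3) = 0.15 × 1.61 × 1.48 = 0.3574
  σ(I2,I3) = 0.31 × 0.72 × 1.48 = 0.3303
σ²_T = Σσ²ᵢ + 2·Σσ_ij = 5.3009 + 2 × 1.1862 = 7.6733
α = (3/2)·(1 − 5.3009/7.6733) = 0.46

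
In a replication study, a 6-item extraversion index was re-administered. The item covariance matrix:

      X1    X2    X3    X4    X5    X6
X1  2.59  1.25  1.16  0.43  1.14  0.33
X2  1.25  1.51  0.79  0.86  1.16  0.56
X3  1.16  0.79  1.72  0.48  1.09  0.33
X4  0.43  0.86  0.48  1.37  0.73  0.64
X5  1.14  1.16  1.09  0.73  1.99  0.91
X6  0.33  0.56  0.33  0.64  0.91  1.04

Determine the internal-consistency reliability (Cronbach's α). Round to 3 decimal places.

Σσ²ᵢ = 2.59 + 1.51 + 1.72 + 1.37 + 1.99 + 1.04 = 10.22
Σ_{i<j} σ_ij = 11.86
Var(T) = 10.22 + 2 × 11.86 = 33.94
α = (k/(k−1))·(1 − Σσ²ᵢ/Var(T)) = (6/5)·(1 − 10.22/33.94) = 0.839

Cronbach's α = 0.839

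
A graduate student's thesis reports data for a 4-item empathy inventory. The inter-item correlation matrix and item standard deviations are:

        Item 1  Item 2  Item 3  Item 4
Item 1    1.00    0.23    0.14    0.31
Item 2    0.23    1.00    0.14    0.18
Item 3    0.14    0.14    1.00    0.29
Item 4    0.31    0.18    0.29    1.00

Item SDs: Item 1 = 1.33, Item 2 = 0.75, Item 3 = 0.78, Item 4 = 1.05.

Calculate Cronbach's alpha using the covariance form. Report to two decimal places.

Σσ²ᵢ = 1.33² + 0.75² + 0.78² + 1.05² = 4.0423
Covariances σ_ij = r_ij · s_i · s_j:
  σ(Item 1,Item 2) = 0.23 × 1.33 × 0.75 = 0.2294
  σ(Item 1,Item 3) = 0.14 × 1.33 × 0.78 = 0.1452
  σ(Item 1,Item 4) = 0.31 × 1.33 × 1.05 = 0.4329
  σ(Item 2,Item 3) = 0.14 × 0.75 × 0.78 = 0.0819
  σ(Item 2,Item 4) = 0.18 × 0.75 × 1.05 = 0.1418
  σ(Item 3,Item 4) = 0.29 × 0.78 × 1.05 = 0.2375
σ²_T = Σσ²ᵢ + 2·Σσ_ij = 4.0423 + 2 × 1.2687 = 6.5797
α = (4/3)·(1 − 4.0423/6.5797) = 0.51

Cronbach's alpha = 0.51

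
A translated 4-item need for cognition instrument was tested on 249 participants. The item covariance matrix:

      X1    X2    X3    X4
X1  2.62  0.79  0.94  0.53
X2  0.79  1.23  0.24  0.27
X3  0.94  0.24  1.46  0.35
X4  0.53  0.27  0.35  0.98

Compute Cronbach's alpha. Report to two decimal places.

Σσᵢ² = 2.62 + 1.23 + 1.46 + 0.98 = 6.29
Σ_{i<j} σ_ij = 3.12
σ²_T = 6.29 + 2 × 3.12 = 12.53
α = (k/(k−1))·(1 − Σσᵢ²/σ²_T) = (4/3)·(1 − 6.29/12.53) = 0.66

α = 0.66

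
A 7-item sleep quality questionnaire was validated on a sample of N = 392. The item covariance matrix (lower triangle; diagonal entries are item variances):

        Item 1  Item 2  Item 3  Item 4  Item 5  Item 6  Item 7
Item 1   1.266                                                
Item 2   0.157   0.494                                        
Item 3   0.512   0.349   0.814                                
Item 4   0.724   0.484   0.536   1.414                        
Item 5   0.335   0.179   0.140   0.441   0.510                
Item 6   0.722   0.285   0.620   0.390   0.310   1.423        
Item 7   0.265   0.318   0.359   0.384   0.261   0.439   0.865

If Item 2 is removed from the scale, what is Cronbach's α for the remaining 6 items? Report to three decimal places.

α = 0.806

Remaining items: Item 1, Item 3, Item 4, Item 5, Item 6, Item 7 (k = 6).
ΣVar(i) = 1.266 + 0.814 + 1.414 + 0.510 + 1.423 + 0.865 = 6.292
total variance = 6.292 + 2 × 6.438 = 19.168
α (item deleted) = (6/5)·(1 − 6.292/19.168) = 0.806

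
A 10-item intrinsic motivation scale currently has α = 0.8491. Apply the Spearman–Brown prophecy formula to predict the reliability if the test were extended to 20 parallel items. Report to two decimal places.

predicted reliability = 0.92

Length factor m = 20/10 = 2.0000
α' = m·α / (1 + (m−1)·α)
   = 20/10 × 0.8491 / (1 + (20/10 − 1) × 0.8491)
   = 1.6982 / 1.8491 = 0.92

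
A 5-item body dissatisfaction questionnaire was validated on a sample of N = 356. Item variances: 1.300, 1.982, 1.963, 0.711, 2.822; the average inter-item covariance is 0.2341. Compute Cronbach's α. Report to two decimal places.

Σσᵢ² = 1.300 + 1.982 + 1.963 + 0.711 + 2.822 = 8.778
Sum of the 10 distinct covariances = 10 × 0.2341 = 2.3410
σ²_T = Σσᵢ² + 2·Σcov = 8.778 + 2 × 2.3410 = 13.4600
α = (5/4)·(1 − 8.778/13.4600) = 0.43

Cronbach's α = 0.43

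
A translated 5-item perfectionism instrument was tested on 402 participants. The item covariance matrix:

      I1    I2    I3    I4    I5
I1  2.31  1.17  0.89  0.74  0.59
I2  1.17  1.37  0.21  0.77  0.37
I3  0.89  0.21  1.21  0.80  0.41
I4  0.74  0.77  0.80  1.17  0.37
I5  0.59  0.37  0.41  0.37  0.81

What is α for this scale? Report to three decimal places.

α = 0.810

ΣVar(i) = 2.31 + 1.37 + 1.21 + 1.17 + 0.81 = 6.87
Sum of off-diagonal covariances = 6.32
total variance = 6.87 + 2 × 6.32 = 19.51
α = (k/(k−1))·(1 − ΣVar(i)/total variance) = (5/4)·(1 − 6.87/19.51) = 0.810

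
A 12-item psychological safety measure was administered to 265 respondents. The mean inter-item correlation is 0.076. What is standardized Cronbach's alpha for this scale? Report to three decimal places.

Standardized α = k·r̄ / (1 + (k−1)·r̄) = 12 × 0.076 / (1 + 11 × 0.076)
  = 0.9120 / 1.8360 = 0.497

standardized Cronbach's alpha = 0.497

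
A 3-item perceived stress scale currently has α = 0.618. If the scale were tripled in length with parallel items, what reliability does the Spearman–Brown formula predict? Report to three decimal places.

Length factor m = 3
α' = m·α / (1 + (m−1)·α)
   = 3 × 0.618 / (1 + (3 − 1) × 0.618)
   = 1.8540 / 2.2360 = 0.829

predicted reliability = 0.829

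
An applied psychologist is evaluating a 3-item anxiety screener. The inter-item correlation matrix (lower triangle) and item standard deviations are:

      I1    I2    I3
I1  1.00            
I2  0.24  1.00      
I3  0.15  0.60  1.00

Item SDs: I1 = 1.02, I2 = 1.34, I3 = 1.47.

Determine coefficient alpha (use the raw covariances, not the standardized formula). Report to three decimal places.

Σσ²ᵢ = 1.02² + 1.34² + 1.47² = 4.9969
Covariances σ_ij = r_ij · s_i · s_j:
  σ(I1,I2) = 0.24 × 1.02 × 1.34 = 0.3280
  σ(I1,I3) = 0.15 × 1.02 × 1.47 = 0.2249
  σ(I2,I3) = 0.60 × 1.34 × 1.47 = 1.1819
σ²_T = Σσ²ᵢ + 2·Σσ_ij = 4.9969 + 2 × 1.7348 = 8.4665
α = (3/2)·(1 − 4.9969/8.4665) = 0.615

α = 0.615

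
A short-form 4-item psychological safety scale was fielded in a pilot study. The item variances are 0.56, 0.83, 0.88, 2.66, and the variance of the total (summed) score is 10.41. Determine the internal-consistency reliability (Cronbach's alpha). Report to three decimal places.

ΣVar(i) = 0.56 + 0.83 + 0.88 + 2.66 = 4.93
α = (k/(k−1))·(1 − ΣVar(i)/σ²_total) = (4/3)·(1 − 4.93/10.41) = 0.702

α = 0.702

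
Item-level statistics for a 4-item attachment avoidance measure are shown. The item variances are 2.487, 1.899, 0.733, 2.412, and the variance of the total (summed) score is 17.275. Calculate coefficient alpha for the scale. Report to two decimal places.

α = 0.75

ΣVar(i) = 2.487 + 1.899 + 0.733 + 2.412 = 7.531
α = (k/(k−1))·(1 − ΣVar(i)/total variance) = (4/3)·(1 − 7.531/17.275) = 0.75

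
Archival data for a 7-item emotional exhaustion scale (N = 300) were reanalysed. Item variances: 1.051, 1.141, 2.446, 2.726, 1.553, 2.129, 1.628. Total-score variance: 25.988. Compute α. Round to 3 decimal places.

α = 0.598

Σσᵢ² = 1.051 + 1.141 + 2.446 + 2.726 + 1.553 + 2.129 + 1.628 = 12.674
α = (k/(k−1))·(1 − Σσᵢ²/Var(T)) = (7/6)·(1 − 12.674/25.988) = 0.598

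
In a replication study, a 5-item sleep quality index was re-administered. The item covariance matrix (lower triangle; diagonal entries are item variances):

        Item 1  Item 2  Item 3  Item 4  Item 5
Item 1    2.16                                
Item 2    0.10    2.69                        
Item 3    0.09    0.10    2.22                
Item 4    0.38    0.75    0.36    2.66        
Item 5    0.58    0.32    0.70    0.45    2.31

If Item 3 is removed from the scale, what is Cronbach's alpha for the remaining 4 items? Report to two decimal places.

Remaining items: Item 1, Item 2, Item 4, Item 5 (k = 4).
sum of item variances = 2.16 + 2.69 + 2.66 + 2.31 = 9.82
Var(T) = 9.82 + 2 × 2.58 = 14.98
α (item deleted) = (4/3)·(1 − 9.82/14.98) = 0.46

Cronbach's alpha = 0.46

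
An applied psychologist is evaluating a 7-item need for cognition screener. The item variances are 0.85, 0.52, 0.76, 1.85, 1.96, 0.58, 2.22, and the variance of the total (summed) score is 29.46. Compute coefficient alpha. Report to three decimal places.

sum of item variances = 0.85 + 0.52 + 0.76 + 1.85 + 1.96 + 0.58 + 2.22 = 8.74
α = (k/(k−1))·(1 − sum of item variances/total variance) = (7/6)·(1 − 8.74/29.46) = 0.821

α = 0.821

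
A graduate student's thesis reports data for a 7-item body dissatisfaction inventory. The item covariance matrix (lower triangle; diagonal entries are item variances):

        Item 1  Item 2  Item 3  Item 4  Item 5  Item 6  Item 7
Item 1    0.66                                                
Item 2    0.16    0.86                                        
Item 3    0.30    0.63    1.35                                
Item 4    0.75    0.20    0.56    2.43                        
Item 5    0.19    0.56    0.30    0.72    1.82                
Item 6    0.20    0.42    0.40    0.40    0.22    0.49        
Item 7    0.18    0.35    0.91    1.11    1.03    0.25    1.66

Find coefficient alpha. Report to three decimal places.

α = 0.793

sum of item variances = 0.66 + 0.86 + 1.35 + 2.43 + 1.82 + 0.49 + 1.66 = 9.27
Sum of the distinct covariances = 9.84
σ²_T = 9.27 + 2 × 9.84 = 28.95
α = (k/(k−1))·(1 − sum of item variances/σ²_T) = (7/6)·(1 − 9.27/28.95) = 0.793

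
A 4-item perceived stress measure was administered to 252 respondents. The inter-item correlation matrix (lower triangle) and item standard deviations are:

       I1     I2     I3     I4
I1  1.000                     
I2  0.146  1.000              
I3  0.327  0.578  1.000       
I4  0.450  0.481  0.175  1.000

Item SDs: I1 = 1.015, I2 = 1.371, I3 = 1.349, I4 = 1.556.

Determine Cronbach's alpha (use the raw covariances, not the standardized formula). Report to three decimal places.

Σσ²ᵢ = 1.015² + 1.371² + 1.349² + 1.556² = 7.1508
Covariances σ_ij = r_ij · s_i · s_j:
  σ(I1,I2) = 0.146 × 1.015 × 1.371 = 0.2032
  σ(I1,I3) = 0.327 × 1.015 × 1.349 = 0.4477
  σ(I1,I4) = 0.450 × 1.015 × 1.556 = 0.7107
  σ(I2,I3) = 0.578 × 1.371 × 1.349 = 1.0690
  σ(I2,I4) = 0.481 × 1.371 × 1.556 = 1.0261
  σ(I3,I4) = 0.175 × 1.349 × 1.556 = 0.3673
σ²_T = Σσ²ᵢ + 2·Σσ_ij = 7.1508 + 2 × 3.8240 = 14.7988
α = (4/3)·(1 − 7.1508/14.7988) = 0.689

Cronbach's alpha = 0.689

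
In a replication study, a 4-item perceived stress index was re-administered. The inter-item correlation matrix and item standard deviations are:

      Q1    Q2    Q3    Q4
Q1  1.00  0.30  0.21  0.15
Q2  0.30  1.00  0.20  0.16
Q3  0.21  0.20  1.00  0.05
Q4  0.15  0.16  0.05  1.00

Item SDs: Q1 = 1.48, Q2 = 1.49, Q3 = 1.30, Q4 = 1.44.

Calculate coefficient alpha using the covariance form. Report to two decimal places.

Σσ²ᵢ = 1.48² + 1.49² + 1.30² + 1.44² = 8.1741
Covariances σ_ij = r_ij · s_i · s_j:
  σ(Q1,Q2) = 0.30 × 1.48 × 1.49 = 0.6616
  σ(Q1,Q3) = 0.21 × 1.48 × 1.30 = 0.4040
  σ(Q1,Q4) = 0.15 × 1.48 × 1.44 = 0.3197
  σ(Q2,Q3) = 0.20 × 1.49 × 1.30 = 0.3874
  σ(Q2,Q4) = 0.16 × 1.49 × 1.44 = 0.3433
  σ(Q3,Q4) = 0.05 × 1.30 × 1.44 = 0.0936
σ²_T = Σσ²ᵢ + 2·Σσ_ij = 8.1741 + 2 × 2.2096 = 12.5933
α = (4/3)·(1 − 8.1741/12.5933) = 0.47

α = 0.47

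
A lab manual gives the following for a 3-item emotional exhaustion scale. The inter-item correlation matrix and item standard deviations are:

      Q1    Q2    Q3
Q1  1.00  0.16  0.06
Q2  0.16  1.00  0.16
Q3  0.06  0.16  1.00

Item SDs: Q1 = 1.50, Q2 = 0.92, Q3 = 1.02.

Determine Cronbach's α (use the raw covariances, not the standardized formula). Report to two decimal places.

Σσ²ᵢ = 1.50² + 0.92² + 1.02² = 4.1368
Covariances σ_ij = r_ij · s_i · s_j:
  σ(Q1,Q2) = 0.16 × 1.50 × 0.92 = 0.2208
  σ(Q1,Q3) = 0.06 × 1.50 × 1.02 = 0.0918
  σ(Q2,Q3) = 0.16 × 0.92 × 1.02 = 0.1501
σ²_T = Σσ²ᵢ + 2·Σσ_ij = 4.1368 + 2 × 0.4627 = 5.0622
α = (3/2)·(1 − 4.1368/5.0622) = 0.27

Cronbach's α = 0.27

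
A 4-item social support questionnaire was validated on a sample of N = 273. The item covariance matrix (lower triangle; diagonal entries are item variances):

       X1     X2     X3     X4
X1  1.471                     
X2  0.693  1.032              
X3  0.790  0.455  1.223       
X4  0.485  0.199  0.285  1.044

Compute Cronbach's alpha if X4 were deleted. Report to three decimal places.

Remaining items: X1, X2, X3 (k = 3).
Σσ²ᵢ = 1.471 + 1.032 + 1.223 = 3.726
σ²_total = 3.726 + 2 × 1.938 = 7.602
α (item deleted) = (3/2)·(1 − 3.726/7.602) = 0.765

Cronbach's alpha = 0.765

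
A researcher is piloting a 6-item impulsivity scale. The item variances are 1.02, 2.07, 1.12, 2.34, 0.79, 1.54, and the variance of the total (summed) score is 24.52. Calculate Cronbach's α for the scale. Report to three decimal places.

α = 0.765

sum of item variances = 1.02 + 2.07 + 1.12 + 2.34 + 0.79 + 1.54 = 8.88
α = (k/(k−1))·(1 − sum of item variances/σ²_T) = (6/5)·(1 − 8.88/24.52) = 0.765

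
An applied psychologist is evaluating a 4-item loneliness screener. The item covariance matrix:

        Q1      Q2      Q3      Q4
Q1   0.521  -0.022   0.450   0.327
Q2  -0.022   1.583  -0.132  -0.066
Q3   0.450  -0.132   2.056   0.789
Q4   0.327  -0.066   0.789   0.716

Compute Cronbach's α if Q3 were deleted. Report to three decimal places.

Remaining items: Q1, Q2, Q4 (k = 3).
Σσᵢ² = 0.521 + 1.583 + 0.716 = 2.820
σ²_T = 2.820 + 2 × 0.239 = 3.298
α (item deleted) = (3/2)·(1 − 2.820/3.298) = 0.217

α = 0.217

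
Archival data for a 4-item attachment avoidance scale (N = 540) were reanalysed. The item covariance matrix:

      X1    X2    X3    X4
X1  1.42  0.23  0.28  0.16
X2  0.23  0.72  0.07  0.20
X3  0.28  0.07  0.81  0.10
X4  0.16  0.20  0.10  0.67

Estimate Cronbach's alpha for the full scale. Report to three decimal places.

ΣVar(i) = 1.42 + 0.72 + 0.81 + 0.67 = 3.62
Σ_{i<j} σ_ij = 1.04
σ²_total = 3.62 + 2 × 1.04 = 5.70
α = (k/(k−1))·(1 − ΣVar(i)/σ²_total) = (4/3)·(1 − 3.62/5.70) = 0.487

α = 0.487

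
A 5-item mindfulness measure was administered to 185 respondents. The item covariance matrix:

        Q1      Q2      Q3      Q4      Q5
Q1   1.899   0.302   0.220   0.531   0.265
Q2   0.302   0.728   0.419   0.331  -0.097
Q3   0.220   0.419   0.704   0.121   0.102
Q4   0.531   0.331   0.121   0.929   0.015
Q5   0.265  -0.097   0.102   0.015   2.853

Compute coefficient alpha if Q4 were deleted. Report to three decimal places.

coefficient alpha = 0.375

Remaining items: Q1, Q2, Q3, Q5 (k = 4).
Σσ²ᵢ = 1.899 + 0.728 + 0.704 + 2.853 = 6.184
σ²_total = 6.184 + 2 × 1.211 = 8.606
α (item deleted) = (4/3)·(1 − 6.184/8.606) = 0.375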